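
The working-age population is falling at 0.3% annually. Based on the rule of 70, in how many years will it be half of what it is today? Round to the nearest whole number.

233 years

Falling at 0.3%, it halves about every 70/0.3 = 233.33 years.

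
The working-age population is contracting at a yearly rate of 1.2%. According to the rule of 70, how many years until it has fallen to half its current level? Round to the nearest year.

Falling at 1.2%, it halves about every 70/1.2 = 58.33 years.

58 years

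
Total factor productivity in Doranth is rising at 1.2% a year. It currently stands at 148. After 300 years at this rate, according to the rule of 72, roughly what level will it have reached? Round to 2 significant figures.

Doubling time ≈ 72/1.2 = 60.00 years.
300 years is 300/60.00 ≈ 5.00 doublings, a factor of 2^5.00 ≈ 32.00.
148 × 32.00 ≈ 4700.

≈ 4700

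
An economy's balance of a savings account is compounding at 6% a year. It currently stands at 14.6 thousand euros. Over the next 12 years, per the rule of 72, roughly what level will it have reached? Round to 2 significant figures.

around 29 thousand euros

It doubles every 72/6 ≈ 12.00 years, so 12 years is 1.00 doublings.
2^1.00 ≈ 2.00; 14.6 × 2.00 ≈ 29 thousand euros.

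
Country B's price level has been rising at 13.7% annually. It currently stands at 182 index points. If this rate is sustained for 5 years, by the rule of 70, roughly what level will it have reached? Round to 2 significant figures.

around 360 index points

Doubling time ≈ 70/13.7 = 5.11 years.
5 years is 5/5.11 ≈ 0.98 doublings, a factor of 2^0.98 ≈ 1.97.
182 × 1.97 ≈ 360 index points.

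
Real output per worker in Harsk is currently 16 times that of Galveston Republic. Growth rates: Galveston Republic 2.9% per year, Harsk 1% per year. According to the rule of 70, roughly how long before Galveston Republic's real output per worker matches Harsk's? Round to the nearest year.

approximately 147 years

The growth-rate gap is 2.9% − 1% = 1.9 percentage points.
So the ratio between them halves every 70/1.9 ≈ 36.84 years.
A 16 times gap closes after 4 halvings: 4 × 36.84 ≈ 147 years.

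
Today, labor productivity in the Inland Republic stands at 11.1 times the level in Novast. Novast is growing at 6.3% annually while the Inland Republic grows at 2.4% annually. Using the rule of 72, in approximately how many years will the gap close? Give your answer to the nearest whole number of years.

Novast gains on the Inland Republic at 6.3% − 2.4% = 3.9 points a year.
At that relative rate the gap halves every 72/3.9 ≈ 18.46 years.
An 11.1 times gap takes log₂(11.1) ≈ 3.47 halvings to close: 3.47 × 18.46 ≈ 64 years.

≈ 64 years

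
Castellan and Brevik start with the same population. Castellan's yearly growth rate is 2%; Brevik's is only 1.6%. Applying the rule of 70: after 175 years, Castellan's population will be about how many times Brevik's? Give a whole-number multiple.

2 times

Rate gap = 2% − 1.6% = 0.4 points.
The ratio doubles every 70/0.4 ≈ 175.00 years.
175/175.00 ≈ 1.00 doublings → ratio ≈ 2^1.00 ≈ 2.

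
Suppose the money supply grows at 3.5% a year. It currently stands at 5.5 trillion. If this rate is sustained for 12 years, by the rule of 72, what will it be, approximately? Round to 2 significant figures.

8.2 trillion

It doubles every 72/3.5 ≈ 20.57 years, so 12 years is 0.58 doublings.
2^0.58 ≈ 1.49; 5.5 × 1.49 ≈ 8.2 trillion.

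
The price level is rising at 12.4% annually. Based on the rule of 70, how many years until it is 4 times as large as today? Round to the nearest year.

At 12.4% it doubles every 70/12.4 ≈ 5.65 years.
4 = 2^2, so 2 doublings → 11 years.

about 11 years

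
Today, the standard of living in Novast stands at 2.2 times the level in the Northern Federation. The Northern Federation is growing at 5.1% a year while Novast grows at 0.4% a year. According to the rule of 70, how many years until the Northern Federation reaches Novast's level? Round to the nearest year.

around 17 years

the Northern Federation gains on Novast at 5.1% − 0.4% = 4.7 points a year.
At that relative rate the gap halves every 70/4.7 ≈ 14.89 years.
A 2.2 times gap takes log₂(2.2) ≈ 1.14 halvings to close: 1.14 × 14.89 ≈ 17 years.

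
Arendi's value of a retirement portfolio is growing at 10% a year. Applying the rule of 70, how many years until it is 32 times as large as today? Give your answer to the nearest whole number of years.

roughly 35 years

One doubling takes 70/10 = 7.00 years.
Getting to 32× needs 5 doublings: 5 × 7.00 ≈ 35 years.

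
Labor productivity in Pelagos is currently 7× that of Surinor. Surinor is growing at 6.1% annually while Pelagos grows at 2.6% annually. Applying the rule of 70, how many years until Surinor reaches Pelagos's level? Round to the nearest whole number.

around 56 years

The growth-rate gap is 6.1% − 2.6% = 3.5 percentage points.
So the ratio between them halves every 70/3.5 ≈ 20.00 years.
A 7× gap takes log₂(7) ≈ 2.81 halvings to close: 2.81 × 20.00 ≈ 56 years.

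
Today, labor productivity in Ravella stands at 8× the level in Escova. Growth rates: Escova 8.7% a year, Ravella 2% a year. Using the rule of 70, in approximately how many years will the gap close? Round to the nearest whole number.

about 31 years

Escova gains on Ravella at 8.7% − 2% = 6.7 points a year.
At that relative rate the gap halves every 70/6.7 ≈ 10.45 years.
An 8× gap closes after 3 halvings: 3 × 10.45 ≈ 31 years.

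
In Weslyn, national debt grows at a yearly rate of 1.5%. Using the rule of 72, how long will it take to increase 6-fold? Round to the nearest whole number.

Doubling time ≈ 72/1.5 = 48.00 years.
Reaching 6× takes log₂(6) ≈ 2.58 doublings.
2.58 × 48.00 ≈ 124 years.

≈ 124 years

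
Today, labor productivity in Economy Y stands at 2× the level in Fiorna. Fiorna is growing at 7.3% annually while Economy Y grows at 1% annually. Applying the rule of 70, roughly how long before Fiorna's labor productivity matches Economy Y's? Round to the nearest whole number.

Fiorna gains on Economy Y at 7.3% − 1% = 6.3 points a year.
At that relative rate the gap halves every 70/6.3 ≈ 11.11 years.
A 2× gap closes after 1 halving: 1 × 11.11 ≈ 11 years.

approximately 11 years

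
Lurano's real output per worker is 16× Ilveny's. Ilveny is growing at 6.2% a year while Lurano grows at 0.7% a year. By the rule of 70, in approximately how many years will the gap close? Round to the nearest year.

around 51 years

Ilveny gains on Lurano at 6.2% − 0.7% = 5.5 points a year.
At that relative rate the gap halves every 70/5.5 ≈ 12.73 years.
A 16× gap closes after 4 halvings: 4 × 12.73 ≈ 51 years.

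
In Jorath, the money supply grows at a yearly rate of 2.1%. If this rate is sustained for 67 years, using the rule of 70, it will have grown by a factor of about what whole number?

4 times

Doubling time ≈ 70/2.1 = 33.33 years.
67/33.33 ≈ 2 doublings, so about 2^2 = 4×.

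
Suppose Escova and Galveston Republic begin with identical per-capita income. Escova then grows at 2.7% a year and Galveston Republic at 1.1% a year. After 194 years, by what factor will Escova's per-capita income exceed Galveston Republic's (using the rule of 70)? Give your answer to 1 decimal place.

21.6 times

Rate gap = 2.7% − 1.1% = 1.6 points.
The ratio doubles every 70/1.6 ≈ 43.75 years.
194/43.75 ≈ 4.43 doublings → ratio ≈ 2^4.43 ≈ 21.6.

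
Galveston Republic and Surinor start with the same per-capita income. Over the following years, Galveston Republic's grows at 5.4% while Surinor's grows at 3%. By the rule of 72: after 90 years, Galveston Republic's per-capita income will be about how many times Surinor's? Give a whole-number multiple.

Only the 2.4-point difference matters.
72/2.4 ≈ 30.00 years per doubling of the ratio; 90 years gives 3.00 doublings, so ≈ 8×.

around 8 times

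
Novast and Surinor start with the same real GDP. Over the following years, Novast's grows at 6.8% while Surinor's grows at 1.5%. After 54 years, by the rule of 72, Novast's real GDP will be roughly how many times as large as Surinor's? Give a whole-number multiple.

≈ 16 times

Rate gap = 6.8% − 1.5% = 5.3 points.
The ratio doubles every 72/5.3 ≈ 13.58 years.
54/13.58 ≈ 3.98 doublings → ratio ≈ 2^3.98 ≈ 16.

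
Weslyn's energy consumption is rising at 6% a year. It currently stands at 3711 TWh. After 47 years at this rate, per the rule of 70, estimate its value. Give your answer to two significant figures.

Doubling time ≈ 70/6 = 11.67 years.
47 years is 47/11.67 ≈ 4.03 doublings, a factor of 2^4.03 ≈ 16.34.
3711 × 16.34 ≈ 61000 TWh.

about 61000 TWh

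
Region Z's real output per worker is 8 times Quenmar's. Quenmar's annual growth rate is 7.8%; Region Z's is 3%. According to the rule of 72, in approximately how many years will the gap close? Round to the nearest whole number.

What matters is the difference: 4.8 pp.
Rule of 72 on the gap: the ratio halves every 72/4.8 ≈ 15.00 years.
An 8 times gap closes after 3 halvings: 3 × 15.00 ≈ 45 years.

roughly 45 years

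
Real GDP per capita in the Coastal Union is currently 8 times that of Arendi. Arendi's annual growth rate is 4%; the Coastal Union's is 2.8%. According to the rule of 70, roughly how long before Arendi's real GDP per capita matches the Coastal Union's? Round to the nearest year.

about 175 years

The growth-rate gap is 4% − 2.8% = 1.2 percentage points.
So the ratio between them halves every 70/1.2 ≈ 58.33 years.
An 8 times gap closes after 3 halvings: 3 × 58.33 ≈ 175 years.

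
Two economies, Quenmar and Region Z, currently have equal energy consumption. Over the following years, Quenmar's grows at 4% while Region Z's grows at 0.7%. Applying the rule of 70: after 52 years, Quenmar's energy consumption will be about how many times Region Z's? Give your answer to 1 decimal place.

Rate gap = 4% − 0.7% = 3.3 points.
The ratio doubles every 70/3.3 ≈ 21.21 years.
52/21.21 ≈ 2.45 doublings → ratio ≈ 2^2.45 ≈ 5.5.

around 5.5 times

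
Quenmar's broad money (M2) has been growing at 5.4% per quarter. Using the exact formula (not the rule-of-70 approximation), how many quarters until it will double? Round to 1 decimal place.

13.2 quarters

t = ln(2) / ln(1 + 0.054) = 0.6931 / 0.052592 ≈ 13.18.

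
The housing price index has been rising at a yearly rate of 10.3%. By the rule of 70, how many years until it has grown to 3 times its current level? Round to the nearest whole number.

Doubling time ≈ 70/10.3 = 6.80 years.
Reaching 3× takes log₂(3) ≈ 1.58 doublings.
1.58 × 6.80 ≈ 11 years.

≈ 11 years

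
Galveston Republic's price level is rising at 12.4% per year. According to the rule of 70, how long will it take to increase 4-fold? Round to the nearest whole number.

Doubling time ≈ 70/12.4 = 5.65 years.
4 = 2^2, so 2 doublings → 11 years.

approximately 11 years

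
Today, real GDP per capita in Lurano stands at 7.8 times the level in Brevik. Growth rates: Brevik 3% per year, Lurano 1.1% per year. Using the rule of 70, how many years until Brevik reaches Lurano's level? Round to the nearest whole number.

around 109 years

Brevik gains on Lurano at 3% − 1.1% = 1.9 points a year.
At that relative rate the gap halves every 70/1.9 ≈ 36.84 years.
A 7.8 times gap takes log₂(7.8) ≈ 2.96 halvings to close: 2.96 × 36.84 ≈ 109 years.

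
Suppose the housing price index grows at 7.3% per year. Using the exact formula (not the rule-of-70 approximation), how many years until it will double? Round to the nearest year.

t = ln(2) / ln(1 + 0.073) = 0.6931 / 0.070458 ≈ 9.84.
≈ 10 years.

10 years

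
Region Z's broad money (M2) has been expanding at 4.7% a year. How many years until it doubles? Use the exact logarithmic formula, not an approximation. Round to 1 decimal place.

15.1 years

t = ln(2) / ln(1 + 0.047) = 0.6931 / 0.045929 ≈ 15.09.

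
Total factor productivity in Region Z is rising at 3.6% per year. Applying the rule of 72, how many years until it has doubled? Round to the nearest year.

about 20 years

Doubling time ≈ 72 / 3.6 = 20.00 years.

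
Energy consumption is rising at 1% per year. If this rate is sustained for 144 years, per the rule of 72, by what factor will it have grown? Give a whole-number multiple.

≈ 4 times

At 1% one doubling takes ≈ 72.00 years; 144 years is 2 of them, so ×4.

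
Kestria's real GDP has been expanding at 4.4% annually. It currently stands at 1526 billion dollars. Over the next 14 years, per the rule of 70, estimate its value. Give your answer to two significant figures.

around 2800 billion dollars

It doubles every 70/4.4 ≈ 15.91 years, so 14 years is 0.88 doublings.
2^0.88 ≈ 1.84; 1526 × 1.84 ≈ 2800 billion dollars.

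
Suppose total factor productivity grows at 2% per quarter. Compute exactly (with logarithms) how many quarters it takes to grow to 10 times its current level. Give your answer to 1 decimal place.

116.3 quarters

t = ln(10) / ln(1 + 0.02) = 2.3026 / 0.019803 ≈ 116.28.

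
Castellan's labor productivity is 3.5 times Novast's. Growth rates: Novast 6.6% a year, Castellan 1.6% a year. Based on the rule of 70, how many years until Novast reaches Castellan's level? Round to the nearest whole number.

What matters is the difference: 5 pp.
Rule of 70 on the gap: the ratio halves every 70/5 ≈ 14.00 years.
A 3.5 times gap takes log₂(3.5) ≈ 1.81 halvings to close: 1.81 × 14.00 ≈ 25 years.

approximately 25 years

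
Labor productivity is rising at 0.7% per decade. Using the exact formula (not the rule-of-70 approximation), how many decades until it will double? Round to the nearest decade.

99 decades

t = ln(2) / ln(1 + 0.007) = 0.6931 / 0.006976 ≈ 99.35.
≈ 99 decades.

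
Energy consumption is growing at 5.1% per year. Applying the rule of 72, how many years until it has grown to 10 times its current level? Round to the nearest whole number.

≈ 47 years

Doubling time ≈ 72/5.1 = 14.12 years.
Reaching 10× takes log₂(10) ≈ 3.32 doublings.
3.32 × 14.12 ≈ 47 years.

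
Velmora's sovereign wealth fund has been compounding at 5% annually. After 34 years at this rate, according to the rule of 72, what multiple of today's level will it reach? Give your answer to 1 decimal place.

about 5.1 times

Doubles every ≈ 14.40 years (72/5).
34 years is 2.36 doublings; 2^2.36 ≈ 5.1×.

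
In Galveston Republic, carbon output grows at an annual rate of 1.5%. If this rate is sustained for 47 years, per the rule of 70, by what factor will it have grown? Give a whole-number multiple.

At 1.5% one doubling takes ≈ 46.67 years; 47 years is 1 of them, so ×2.

around 2 times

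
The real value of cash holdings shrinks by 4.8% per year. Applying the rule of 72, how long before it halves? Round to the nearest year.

The rule works in reverse for decay: 72/4.8 ≈ 15.00 years to halve.

about 15 years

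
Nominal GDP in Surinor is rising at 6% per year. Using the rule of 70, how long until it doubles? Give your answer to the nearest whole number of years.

approximately 12 years

Doubling time ≈ 70 / 6 = 11.67 years.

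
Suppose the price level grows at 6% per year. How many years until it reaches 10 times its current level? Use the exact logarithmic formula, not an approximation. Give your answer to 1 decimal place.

t = ln(10) / ln(1 + 0.06) = 2.3026 / 0.058269 ≈ 39.52.

39.5 years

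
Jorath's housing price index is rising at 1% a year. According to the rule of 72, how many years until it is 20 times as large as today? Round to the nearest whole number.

around 311 years

Doubling time ≈ 72/1 = 72.00 years.
Reaching 20× takes log₂(20) ≈ 4.32 doublings.
4.32 × 72.00 ≈ 311 years.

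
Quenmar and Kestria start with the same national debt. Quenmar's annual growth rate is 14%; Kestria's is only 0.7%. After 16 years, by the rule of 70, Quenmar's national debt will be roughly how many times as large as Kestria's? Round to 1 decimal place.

Only the 13.3-point difference matters.
70/13.3 ≈ 5.26 years per doubling of the ratio; 16 years gives 3.04 doublings, so ≈ 8.2×.

≈ 8.2 times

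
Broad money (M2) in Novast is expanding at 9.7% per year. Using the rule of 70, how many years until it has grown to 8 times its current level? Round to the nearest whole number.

Doubling time ≈ 70/9.7 = 7.22 years.
8× is 3 doublings, so 3 × 7.22 ≈ 22 years.

≈ 22 years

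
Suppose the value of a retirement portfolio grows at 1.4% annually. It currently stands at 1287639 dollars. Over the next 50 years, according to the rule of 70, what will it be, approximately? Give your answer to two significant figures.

2600000 dollars

It doubles every 70/1.4 ≈ 50.00 years, so 50 years is 1.00 doublings.
2^1.00 ≈ 2.00; 1287639 × 2.00 ≈ 2600000 dollars.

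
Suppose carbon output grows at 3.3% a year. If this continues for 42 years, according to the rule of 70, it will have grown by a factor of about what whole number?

approximately 4 times

70/3.3 ≈ 21.21 years per doubling.
42 years fits 2 doublings: 2^2 = 4.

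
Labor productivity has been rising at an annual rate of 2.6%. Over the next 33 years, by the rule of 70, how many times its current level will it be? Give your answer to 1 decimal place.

about 2.3 times

Doubles every ≈ 26.92 years (70/2.6).
33 years is 1.23 doublings; 2^1.23 ≈ 2.3×.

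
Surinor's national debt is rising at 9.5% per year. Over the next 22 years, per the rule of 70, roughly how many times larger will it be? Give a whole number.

At 9.5% one doubling takes ≈ 7.37 years; 22 years is 3 of them, so ×8.

≈ 8 times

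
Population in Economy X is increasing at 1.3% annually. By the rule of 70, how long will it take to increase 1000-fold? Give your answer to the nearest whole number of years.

≈ 537 years

At 1.3% it doubles every 70/1.3 ≈ 53.85 years.
1000× is log₂ 1000 ≈ 9.97 doublings, so ≈ 9.97 × 53.85 = 537 years.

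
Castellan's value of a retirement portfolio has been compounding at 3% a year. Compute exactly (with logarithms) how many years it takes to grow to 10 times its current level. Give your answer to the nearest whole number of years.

t = ln(10) / ln(1 + 0.03) = 2.3026 / 0.029559 ≈ 77.90.
≈ 78 years.

78 years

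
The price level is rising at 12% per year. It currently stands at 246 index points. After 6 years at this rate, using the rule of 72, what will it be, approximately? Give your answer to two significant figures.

≈ 490 index points

Doubling time ≈ 72/12 = 6.00 years.
6 years is 6/6.00 ≈ 1.00 doublings, a factor of 2^1.00 ≈ 2.00.
246 × 2.00 ≈ 490 index points.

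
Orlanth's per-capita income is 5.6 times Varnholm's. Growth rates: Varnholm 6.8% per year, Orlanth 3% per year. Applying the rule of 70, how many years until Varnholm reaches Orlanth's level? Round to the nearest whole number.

roughly 46 years

Varnholm gains on Orlanth at 6.8% − 3% = 3.8 points a year.
At that relative rate the gap halves every 70/3.8 ≈ 18.42 years.
A 5.6 times gap takes log₂(5.6) ≈ 2.49 halvings to close: 2.49 × 18.42 ≈ 46 years.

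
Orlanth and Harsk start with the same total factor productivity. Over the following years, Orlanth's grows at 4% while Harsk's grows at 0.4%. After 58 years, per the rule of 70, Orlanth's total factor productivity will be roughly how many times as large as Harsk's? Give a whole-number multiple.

Only the 3.6-point difference matters.
70/3.6 ≈ 19.44 years per doubling of the ratio; 58 years gives 2.98 doublings, so ≈ 8×.

8 times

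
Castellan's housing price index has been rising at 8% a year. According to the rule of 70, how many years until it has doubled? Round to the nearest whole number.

70/8 ≈ 8.75, so it doubles roughly every 9 years.

≈ 9 years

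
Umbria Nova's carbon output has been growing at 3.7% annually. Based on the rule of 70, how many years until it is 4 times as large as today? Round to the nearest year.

Doubling time ≈ 70/3.7 = 18.92 years.
Getting to 4× needs 2 doublings: 2 × 18.92 ≈ 38 years.

38 years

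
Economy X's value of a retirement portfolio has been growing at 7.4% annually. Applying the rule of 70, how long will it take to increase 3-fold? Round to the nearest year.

about 15 years

Doubling time ≈ 70/7.4 = 9.46 years.
3× is log₂ 3 ≈ 1.58 doublings, so ≈ 1.58 × 9.46 = 15 years.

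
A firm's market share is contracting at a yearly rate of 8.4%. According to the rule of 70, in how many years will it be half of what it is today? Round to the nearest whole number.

The rule works in reverse for decay: 70/8.4 ≈ 8.33 years to halve.

about 8 years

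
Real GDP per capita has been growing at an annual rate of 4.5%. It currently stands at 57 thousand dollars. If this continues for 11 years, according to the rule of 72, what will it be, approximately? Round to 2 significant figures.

It doubles every 72/4.5 ≈ 16.00 years, so 11 years is 0.69 doublings.
2^0.69 ≈ 1.61; 57 × 1.61 ≈ 92 thousand dollars.

roughly 92 thousand dollars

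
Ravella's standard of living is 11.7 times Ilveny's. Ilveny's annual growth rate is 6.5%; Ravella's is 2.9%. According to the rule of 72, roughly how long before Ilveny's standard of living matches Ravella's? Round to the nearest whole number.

≈ 71 years

The growth-rate gap is 6.5% − 2.9% = 3.6 percentage points.
So the ratio between them halves every 72/3.6 ≈ 20.00 years.
An 11.7 times gap takes log₂(11.7) ≈ 3.55 halvings to close: 3.55 × 20.00 ≈ 71 years.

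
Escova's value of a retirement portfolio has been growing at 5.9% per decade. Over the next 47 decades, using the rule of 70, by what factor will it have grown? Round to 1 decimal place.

roughly 15.6 times

Doubling time ≈ 70/5.9 = 11.86 decades.
47 decades / 11.86 ≈ 3.96 doublings → factor 2^3.96 ≈ 15.6.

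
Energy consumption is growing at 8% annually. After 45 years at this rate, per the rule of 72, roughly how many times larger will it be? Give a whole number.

about 32 times

Doubling time ≈ 72/8 = 9.00 years.
45/9.00 ≈ 5 doublings, so about 2^5 = 32×.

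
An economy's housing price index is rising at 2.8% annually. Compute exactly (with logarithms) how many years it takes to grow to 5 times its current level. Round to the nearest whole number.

t = ln(5) / ln(1 + 0.028) = 1.6094 / 0.027615 ≈ 58.28.
≈ 58 years.

58 years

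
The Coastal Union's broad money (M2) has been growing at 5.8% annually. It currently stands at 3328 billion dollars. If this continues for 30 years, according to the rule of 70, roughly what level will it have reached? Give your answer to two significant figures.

19000 billion dollars

Doubling time ≈ 70/5.8 = 12.07 years.
30 years is 30/12.07 ≈ 2.49 doublings, a factor of 2^2.49 ≈ 5.62.
3328 × 5.62 ≈ 19000 billion dollars.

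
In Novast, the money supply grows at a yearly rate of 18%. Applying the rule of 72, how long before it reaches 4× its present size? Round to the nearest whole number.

about 8 years

At 18% it doubles every 72/18 ≈ 4.00 years.
4× is 2 doublings, so 2 × 4.00 ≈ 8 years.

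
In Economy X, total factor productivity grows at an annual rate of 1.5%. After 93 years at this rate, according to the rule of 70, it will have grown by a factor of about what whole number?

70/1.5 ≈ 46.67 years per doubling.
93 years fits 2 doublings: 2^2 = 4.

approximately 4 times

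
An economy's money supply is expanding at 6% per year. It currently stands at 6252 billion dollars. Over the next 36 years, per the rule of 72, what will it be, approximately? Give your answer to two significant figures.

50000 billion dollars

It doubles every 72/6 ≈ 12.00 years, so 36 years is 3.00 doublings.
2^3.00 ≈ 8.00; 6252 × 8.00 ≈ 50000 billion dollars.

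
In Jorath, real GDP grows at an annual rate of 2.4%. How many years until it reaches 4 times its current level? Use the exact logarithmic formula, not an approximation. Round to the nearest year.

58 years

t = ln(4) / ln(1 + 0.024) = 1.3863 / 0.023717 ≈ 58.45.
≈ 58 years.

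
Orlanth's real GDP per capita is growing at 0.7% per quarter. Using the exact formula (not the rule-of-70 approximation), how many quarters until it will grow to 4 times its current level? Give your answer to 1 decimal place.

198.7 quarters

t = ln(4) / ln(1 + 0.007) = 1.3863 / 0.006976 ≈ 198.72.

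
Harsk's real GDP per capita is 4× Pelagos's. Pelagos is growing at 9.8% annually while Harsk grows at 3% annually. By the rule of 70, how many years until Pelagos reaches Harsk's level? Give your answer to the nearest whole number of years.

about 21 years

What matters is the difference: 6.8 pp.
Rule of 70 on the gap: the ratio halves every 70/6.8 ≈ 10.29 years.
A 4× gap closes after 2 halvings: 2 × 10.29 ≈ 21 years.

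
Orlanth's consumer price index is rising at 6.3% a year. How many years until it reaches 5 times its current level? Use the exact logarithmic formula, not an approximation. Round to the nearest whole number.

26 years

t = ln(5) / ln(1 + 0.063) = 1.6094 / 0.061095 ≈ 26.34.
≈ 26 years.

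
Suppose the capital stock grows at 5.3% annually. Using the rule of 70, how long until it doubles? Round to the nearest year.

At 5.3%, doubling takes about 70/5.3 = 13.21 years.

about 13 years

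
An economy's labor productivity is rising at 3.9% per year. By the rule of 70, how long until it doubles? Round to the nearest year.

around 18 years

At 3.9%, doubling takes about 70/3.9 = 17.95 years.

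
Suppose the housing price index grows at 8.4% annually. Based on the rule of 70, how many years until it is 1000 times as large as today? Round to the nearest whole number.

≈ 83 years

Doubling time ≈ 70/8.4 = 8.33 years.
Reaching 1000× takes log₂(1000) ≈ 9.97 doublings.
9.97 × 8.33 ≈ 83 years.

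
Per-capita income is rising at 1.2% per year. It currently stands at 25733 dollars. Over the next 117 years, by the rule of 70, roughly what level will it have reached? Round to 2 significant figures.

It doubles every 70/1.2 ≈ 58.33 years, so 117 years is 2.01 doublings.
2^2.01 ≈ 4.03; 25733 × 4.03 ≈ 100000 dollars.

100000 dollars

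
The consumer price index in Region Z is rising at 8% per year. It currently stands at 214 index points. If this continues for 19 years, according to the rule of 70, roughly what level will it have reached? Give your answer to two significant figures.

roughly 960 index points

It doubles every 70/8 ≈ 8.75 years, so 19 years is 2.17 doublings.
2^2.17 ≈ 4.50; 214 × 4.50 ≈ 960 index points.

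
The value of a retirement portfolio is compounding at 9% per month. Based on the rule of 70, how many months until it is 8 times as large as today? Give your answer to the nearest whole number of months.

At 9% it doubles every 70/9 ≈ 7.78 months.
8× is 3 doublings, so 3 × 7.78 ≈ 23 months.

≈ 23 months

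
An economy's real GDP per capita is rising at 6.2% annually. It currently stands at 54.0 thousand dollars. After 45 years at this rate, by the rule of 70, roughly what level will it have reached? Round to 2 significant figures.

Doubling time ≈ 70/6.2 = 11.29 years.
45 years is 45/11.29 ≈ 3.99 doublings, a factor of 2^3.99 ≈ 15.89.
54.0 × 15.89 ≈ 860 thousand dollars.

about 860 thousand dollars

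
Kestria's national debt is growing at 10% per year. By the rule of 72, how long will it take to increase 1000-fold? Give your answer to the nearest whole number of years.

At 10% it doubles every 72/10 ≈ 7.20 years.
Reaching 1000× takes log₂(1000) ≈ 9.97 doublings.
9.97 × 7.20 ≈ 72 years.

approximately 72 years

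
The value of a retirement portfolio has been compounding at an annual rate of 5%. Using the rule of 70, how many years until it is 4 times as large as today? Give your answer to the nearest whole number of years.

≈ 28 years

One doubling takes 70/5 = 14.00 years.
4 = 2^2, so 2 doublings → 28 years.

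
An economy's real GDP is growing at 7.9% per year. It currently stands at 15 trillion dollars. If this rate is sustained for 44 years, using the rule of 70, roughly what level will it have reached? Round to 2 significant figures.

Doubling time ≈ 70/7.9 = 8.86 years.
44 years is 44/8.86 ≈ 4.97 doublings, a factor of 2^4.97 ≈ 31.34.
15 × 31.34 ≈ 470 trillion dollars.

≈ 470 trillion dollars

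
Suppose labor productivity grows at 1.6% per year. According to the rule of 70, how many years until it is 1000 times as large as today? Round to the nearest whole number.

One doubling takes 70/1.6 = 43.75 years.
Reaching 1000× takes log₂(1000) ≈ 9.97 doublings.
9.97 × 43.75 ≈ 436 years.

roughly 436 years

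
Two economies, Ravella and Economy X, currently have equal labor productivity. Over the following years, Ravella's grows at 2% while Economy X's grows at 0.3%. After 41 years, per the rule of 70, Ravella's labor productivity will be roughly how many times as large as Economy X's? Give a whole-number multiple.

≈ 2 times

Rate gap = 2% − 0.3% = 1.7 points.
The ratio doubles every 70/1.7 ≈ 41.18 years.
41/41.18 ≈ 1.00 doublings → ratio ≈ 2^1.00 ≈ 2.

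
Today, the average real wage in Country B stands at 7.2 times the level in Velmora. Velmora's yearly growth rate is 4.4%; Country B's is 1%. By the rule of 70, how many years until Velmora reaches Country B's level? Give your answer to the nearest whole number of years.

The growth-rate gap is 4.4% − 1% = 3.4 percentage points.
So the ratio between them halves every 70/3.4 ≈ 20.59 years.
A 7.2 times gap takes log₂(7.2) ≈ 2.85 halvings to close: 2.85 × 20.59 ≈ 59 years.

≈ 59 years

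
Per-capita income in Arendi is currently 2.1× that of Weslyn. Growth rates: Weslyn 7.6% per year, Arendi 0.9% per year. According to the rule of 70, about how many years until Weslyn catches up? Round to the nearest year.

The growth-rate gap is 7.6% − 0.9% = 6.7 percentage points.
So the ratio between them halves every 70/6.7 ≈ 10.45 years.
A 2.1× gap takes log₂(2.1) ≈ 1.07 halvings to close: 1.07 × 10.45 ≈ 11 years.

around 11 years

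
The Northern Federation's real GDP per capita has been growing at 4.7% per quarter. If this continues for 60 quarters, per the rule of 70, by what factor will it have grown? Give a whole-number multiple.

At 4.7% one doubling takes ≈ 14.89 quarters; 60 quarters is 4 of them, so ×16.

16 times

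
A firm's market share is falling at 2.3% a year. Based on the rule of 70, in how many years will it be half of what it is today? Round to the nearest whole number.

Halving time ≈ 70 / 2.3 = 30.43 → 30 years.

30 years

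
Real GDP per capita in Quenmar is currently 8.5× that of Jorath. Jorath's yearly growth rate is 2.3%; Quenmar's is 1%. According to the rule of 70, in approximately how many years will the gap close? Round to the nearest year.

Jorath gains on Quenmar at 2.3% − 1% = 1.3 points a year.
At that relative rate the gap halves every 70/1.3 ≈ 53.85 years.
An 8.5× gap takes log₂(8.5) ≈ 3.09 halvings to close: 3.09 × 53.85 ≈ 166 years.

roughly 166 years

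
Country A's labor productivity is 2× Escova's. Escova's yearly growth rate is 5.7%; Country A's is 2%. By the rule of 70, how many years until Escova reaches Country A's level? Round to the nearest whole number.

≈ 19 years

What matters is the difference: 3.7 pp.
Rule of 70 on the gap: the ratio halves every 70/3.7 ≈ 18.92 years.
A 2× gap closes after 1 halving: 1 × 18.92 ≈ 19 years.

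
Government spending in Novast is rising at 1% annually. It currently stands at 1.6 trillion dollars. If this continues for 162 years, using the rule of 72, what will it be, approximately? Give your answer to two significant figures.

Doubling time ≈ 72/1 = 72.00 years.
162 years is 162/72.00 ≈ 2.25 doublings, a factor of 2^2.25 ≈ 4.76.
1.6 × 4.76 ≈ 7.6 trillion dollars.

approximately 7.6 trillion dollars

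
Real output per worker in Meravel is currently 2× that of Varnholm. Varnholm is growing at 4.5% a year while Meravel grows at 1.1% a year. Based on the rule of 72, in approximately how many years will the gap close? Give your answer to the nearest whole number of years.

roughly 21 years

Varnholm gains on Meravel at 4.5% − 1.1% = 3.4 points a year.
At that relative rate the gap halves every 72/3.4 ≈ 21.18 years.
A 2× gap closes after 1 halving: 1 × 21.18 ≈ 21 years.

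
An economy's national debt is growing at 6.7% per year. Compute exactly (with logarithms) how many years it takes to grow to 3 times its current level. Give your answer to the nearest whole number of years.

t = ln(3) / ln(1 + 0.067) = 1.0986 / 0.064851 ≈ 16.94.
≈ 17 years.

17 years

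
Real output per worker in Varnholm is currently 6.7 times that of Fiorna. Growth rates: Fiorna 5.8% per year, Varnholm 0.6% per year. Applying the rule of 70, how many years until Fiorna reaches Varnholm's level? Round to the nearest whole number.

Fiorna gains on Varnholm at 5.8% − 0.6% = 5.2 points a year.
At that relative rate the gap halves every 70/5.2 ≈ 13.46 years.
A 6.7 times gap takes log₂(6.7) ≈ 2.74 halvings to close: 2.74 × 13.46 ≈ 37 years.

about 37 years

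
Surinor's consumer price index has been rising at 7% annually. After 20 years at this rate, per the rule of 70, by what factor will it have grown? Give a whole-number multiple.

approximately 4 times

Doubling time ≈ 70/7 = 10.00 years.
20/10.00 ≈ 2 doublings, so about 2^2 = 4×.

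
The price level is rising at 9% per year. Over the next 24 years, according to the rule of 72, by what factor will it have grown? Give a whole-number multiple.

Doubling time ≈ 72/9 = 8.00 years.
24/8.00 ≈ 3 doublings, so about 2^3 = 8×.

≈ 8 times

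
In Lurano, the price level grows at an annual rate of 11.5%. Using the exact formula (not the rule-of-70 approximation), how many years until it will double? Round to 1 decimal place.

t = ln(2) / ln(1 + 0.115) = 0.6931 / 0.108854 ≈ 6.37.

6.4 years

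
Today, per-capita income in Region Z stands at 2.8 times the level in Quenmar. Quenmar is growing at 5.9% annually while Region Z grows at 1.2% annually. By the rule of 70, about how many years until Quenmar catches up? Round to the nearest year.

The growth-rate gap is 5.9% − 1.2% = 4.7 percentage points.
So the ratio between them halves every 70/4.7 ≈ 14.89 years.
A 2.8 times gap takes log₂(2.8) ≈ 1.49 halvings to close: 1.49 × 14.89 ≈ 22 years.

about 22 years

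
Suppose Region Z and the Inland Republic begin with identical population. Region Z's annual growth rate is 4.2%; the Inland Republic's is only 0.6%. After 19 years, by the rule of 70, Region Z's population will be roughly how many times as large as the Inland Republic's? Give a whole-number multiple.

Only the 3.6-point difference matters.
70/3.6 ≈ 19.44 years per doubling of the ratio; 19 years gives 0.98 doublings, so ≈ 2×.

approximately 2 times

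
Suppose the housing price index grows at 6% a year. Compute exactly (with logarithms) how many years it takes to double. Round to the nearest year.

12 years

t = ln(2) / ln(1 + 0.06) = 0.6931 / 0.058269 ≈ 11.89.
≈ 12 years.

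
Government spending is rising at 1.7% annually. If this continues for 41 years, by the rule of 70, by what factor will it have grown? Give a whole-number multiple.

Doubling time ≈ 70/1.7 = 41.18 years.
41/41.18 ≈ 1 doubling, so about 2^1 = 2×.

approximately 2 times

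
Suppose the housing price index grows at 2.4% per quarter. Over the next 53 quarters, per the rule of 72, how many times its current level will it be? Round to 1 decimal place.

Doubles every ≈ 30.00 quarters (72/2.4).
53 quarters is 1.77 doublings; 2^1.77 ≈ 3.4×.

about 3.4 times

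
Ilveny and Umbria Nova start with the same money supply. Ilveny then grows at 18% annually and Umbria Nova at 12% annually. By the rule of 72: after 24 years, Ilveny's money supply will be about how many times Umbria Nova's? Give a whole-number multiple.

Ilveny pulls ahead at 6 pp per year, so the ratio doubles every 72/6 ≈ 12.00 years.
In 24 years that's 2.00 doublings: 2^2.00 ≈ 4.

around 4 times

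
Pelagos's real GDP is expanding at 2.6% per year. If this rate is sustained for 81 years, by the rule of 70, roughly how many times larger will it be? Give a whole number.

roughly 8 times

70/2.6 ≈ 26.92 years per doubling.
81 years fits 3 doublings: 2^3 = 8.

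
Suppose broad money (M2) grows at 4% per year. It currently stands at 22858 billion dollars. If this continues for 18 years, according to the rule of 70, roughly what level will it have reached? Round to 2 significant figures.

It doubles every 70/4 ≈ 17.50 years, so 18 years is 1.03 doublings.
2^1.03 ≈ 2.04; 22858 × 2.04 ≈ 47000 billion dollars.

≈ 47000 billion dollars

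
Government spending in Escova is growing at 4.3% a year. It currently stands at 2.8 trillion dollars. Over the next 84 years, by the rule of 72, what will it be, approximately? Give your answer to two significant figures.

It doubles every 72/4.3 ≈ 16.74 years, so 84 years is 5.02 doublings.
2^5.02 ≈ 32.45; 2.8 × 32.45 ≈ 91 trillion dollars.

roughly 91 trillion dollars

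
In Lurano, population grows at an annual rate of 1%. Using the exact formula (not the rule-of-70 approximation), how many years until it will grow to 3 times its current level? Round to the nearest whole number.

110 years

t = ln(3) / ln(1 + 0.01) = 1.0986 / 0.009950 ≈ 110.41.
≈ 110 years.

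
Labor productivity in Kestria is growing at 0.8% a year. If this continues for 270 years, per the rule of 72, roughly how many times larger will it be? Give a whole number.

roughly 8 times

At 0.8% one doubling takes ≈ 90.00 years; 270 years is 3 of them, so ×8.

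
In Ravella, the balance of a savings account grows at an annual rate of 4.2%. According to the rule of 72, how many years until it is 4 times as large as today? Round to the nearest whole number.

about 34 years

One doubling takes 72/4.2 = 17.14 years.
4× is 2 doublings, so 2 × 17.14 ≈ 34 years.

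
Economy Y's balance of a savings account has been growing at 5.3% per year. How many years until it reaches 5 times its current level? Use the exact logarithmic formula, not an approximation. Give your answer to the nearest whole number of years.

t = ln(5) / ln(1 + 0.053) = 1.6094 / 0.051643 ≈ 31.16.
≈ 31 years.

31 years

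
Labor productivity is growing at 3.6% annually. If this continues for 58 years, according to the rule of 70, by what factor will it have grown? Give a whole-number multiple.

At 3.6% one doubling takes ≈ 19.44 years; 58 years is 3 of them, so ×8.

≈ 8 times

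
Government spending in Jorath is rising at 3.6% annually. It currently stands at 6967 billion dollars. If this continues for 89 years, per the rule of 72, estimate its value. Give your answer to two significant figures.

approximately 150000 billion dollars

Doubling time ≈ 72/3.6 = 20.00 years.
89 years is 89/20.00 ≈ 4.45 doublings, a factor of 2^4.45 ≈ 21.86.
6967 × 21.86 ≈ 150000 billion dollars.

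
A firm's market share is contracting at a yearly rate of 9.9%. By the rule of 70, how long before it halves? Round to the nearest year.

Falling at 9.9%, it halves about every 70/9.9 = 7.07 years.

7 years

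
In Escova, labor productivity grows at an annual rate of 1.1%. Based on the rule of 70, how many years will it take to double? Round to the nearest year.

64 years

At 1.1%, doubling takes about 70/1.1 = 63.64 years.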